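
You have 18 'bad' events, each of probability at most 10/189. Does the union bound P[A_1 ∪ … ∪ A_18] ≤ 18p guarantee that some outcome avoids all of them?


Union bound: P[∪_{i=1}^{18} A_i] ≤ Σ_i P[A_i] ≤ 18·p = 18·(10/189) = 20/21.
Numerically: 20/21 ≈ 0.952.
Is 20/21 < 1? YES.
Since P[∪ A_i] ≤ 20/21 < 1, the complement has P[∩ A_i^c] ≥ 1 − 20/21 = 1/21 > 0, so some outcome avoids every A_i.

18·p = 20/21 ≈ 0.952; existence CERTIFIED by the union bound.


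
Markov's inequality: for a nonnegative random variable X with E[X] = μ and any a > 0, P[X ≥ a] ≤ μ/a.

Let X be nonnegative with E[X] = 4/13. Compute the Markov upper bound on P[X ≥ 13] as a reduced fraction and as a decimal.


μ = E[X] = 4/13, a = 13.
Markov: P[X ≥ 13] ≤ μ/a = (4/13)/13 = 4/169.
Numerically: ≈ 0.024.
(Since a = 13 > μ = 0.308, the bound 4/169 is < 1 and informative.)

P[X ≥ 13] ≤ 4/169 ≈ 0.024.


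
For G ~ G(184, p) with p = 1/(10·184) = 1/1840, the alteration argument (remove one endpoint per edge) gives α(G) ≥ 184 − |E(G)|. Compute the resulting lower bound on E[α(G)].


E[|E(G)|] = C(184, 2)·p = 16836 · (1/1840) = 183/20.
E[α(G)] ≥ n − E[|E(G)|] = 184 − 183/20 = 3497/20.
Numerically: ≈ 174.850.
(This is only a lower bound; the true E[α(G)] may be larger.)

E[α(G)] ≥ 3497/20 ≈ 174.850.


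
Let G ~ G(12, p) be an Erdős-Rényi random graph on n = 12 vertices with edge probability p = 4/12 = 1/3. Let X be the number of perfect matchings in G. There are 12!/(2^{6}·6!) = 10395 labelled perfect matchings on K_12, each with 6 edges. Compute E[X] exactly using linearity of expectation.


K_12 has 12!/(2^{6}·6!) = 10395 labelled perfect matchings.
For each such perfect matching H, let X_H = 1 if all 6 edges of H are present in G. Then P[X_H = 1] = p^{6} = (1/3)^{6} = 1/729.
Summing the indicators: E[X] = Σ_H E[X_H] = 10395 · p^{6} = 10395 · 1/729 = 385/27.
Numerically: E[X] ≈ 14.26.

E[X] = 10395 · (1/3)^{6} = 385/27 ≈ 14.26.


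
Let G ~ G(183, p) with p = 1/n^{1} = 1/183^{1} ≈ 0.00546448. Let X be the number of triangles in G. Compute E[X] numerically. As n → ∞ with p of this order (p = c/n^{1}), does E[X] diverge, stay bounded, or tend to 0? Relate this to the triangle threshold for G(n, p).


Number of potential triangles: C(183, 3) = 1004731.
Each occurs with probability p³ ≈ (0.00546448)³ ≈ 1.63172411e-07.
By linearity: E[X] = C(183, 3)·p³ ≈ 1004731 · 1.63172411e-07 ≈ 0.163944.
Here α = 1, so p = 1/n is exactly at the triangle threshold p ~ 1/n. Asymptotically E[X] → c³/6 = 1³/6 = 1/6 ≈ 0.166667, a bounded constant. In this regime the triangle count is asymptotically Poisson(c³/6).

E[X] ≈ 0.163944; in regime p = Θ(1/n^{1}) E[X] stays bounded (at the triangle threshold p ~ 1/n).


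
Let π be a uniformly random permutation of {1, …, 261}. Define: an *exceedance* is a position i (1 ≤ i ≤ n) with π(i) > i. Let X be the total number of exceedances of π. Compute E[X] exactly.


Write X = Σ_{i=1}^{261} X_i, where X_i = 1_{π(i) > i}.
For each fixed i, π(i) is uniform over {1, …, 261} (marginal of a uniform permutation), so P[π(i) > i] = (n − i)/n. Summing: Σ_{i=1}^{261} (n − i)/n = (0 + 1 + … + 260)/261 = 261(261 − 1)/(2·261) = (261 − 1)/2.
Hence E[X] = Σ_{i=1}^{261} (261 − i)/261 = 130 ≈ 130.000.

E[X] = 130 = 130.000.


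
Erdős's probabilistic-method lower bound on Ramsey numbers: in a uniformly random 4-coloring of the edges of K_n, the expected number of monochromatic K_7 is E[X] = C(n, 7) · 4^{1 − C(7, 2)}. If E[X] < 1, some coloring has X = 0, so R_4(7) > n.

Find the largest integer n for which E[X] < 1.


We need C(n, 7) · 4^{1 − 21} < 1, i.e. C(n, 7) < 4^{21 − 1} = 1099511627776.
Check values of n near the boundary:
  n = 176: C(176, 7) = 919790691600; 919790691600 < 1099511627776? YES
  n = 177: C(177, 7) = 957664425960; 957664425960 < 1099511627776? YES
  n = 178: C(178, 7) = 996867063280; 996867063280 < 1099511627776? YES
  n = 179: C(179, 7) = 1037437234460; 1037437234460 < 1099511627776? YES
  n = 180: C(180, 7) = 1079414463600; 1079414463600 < 1099511627776? YES
  n = 181: C(181, 7) = 1122839183400; 1122839183400 < 1099511627776? NO
  n = 182: C(182, 7) = 1167752750736; 1167752750736 < 1099511627776? NO
The largest n with C(n, 7) < 1099511627776 is n = 180 (where E[X] = 67463403975/68719476736 ≈ 0.981722). Hence R_4(7) > 180, i.e. R_4(7) ≥ 181.

Largest n = 180; hence R_4(7) > 180.


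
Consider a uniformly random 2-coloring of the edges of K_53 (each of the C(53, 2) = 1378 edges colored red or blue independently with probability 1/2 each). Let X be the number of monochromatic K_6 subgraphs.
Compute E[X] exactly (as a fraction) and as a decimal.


Let X = Σ_S X_S over the C(53, 6) = 22957480 subsets S of size 6, where X_S = 1 if the K_6 on S is monochromatic.
For a fixed S, the K_6 on S has C(6, 2) = 15 edges. P[all 15 edges red] = (1/2)^15, and likewise for blue, so P[monochromatic] = 2·(1/2)^15 = 2^{1 − 15} = 1/16384.
Summing: E[X] = C(53, 6) · 2^{1 − 15} = 22957480 · 1/16384 = 2869685/2048.
Numerically: E[X] ≈ 1401.213379.

E[X] = C(53,6)·2^(1−C(6,2)) = 2869685/2048 ≈ 1401.213379.


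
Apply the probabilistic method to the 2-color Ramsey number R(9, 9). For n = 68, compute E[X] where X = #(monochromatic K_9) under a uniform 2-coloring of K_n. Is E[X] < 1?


E[X] = C(68, 9) · 2^{1 − 36} = 49280065120 · 2^{−35} = 49280065120/34359738368.
As a reduced fraction: E[X] = 1540002035/1073741824 ≈ 1.434239.
Is E[X] < 1? NO.
Since E[X] ≥ 1, the first-moment bound is inconclusive at n = 68; it does NOT by itself certify R(9, 9) > 68.

E[X] = 1540002035/1073741824 ≈ 1.434239; E[X] ≥ 1; first-moment method inconclusive here.


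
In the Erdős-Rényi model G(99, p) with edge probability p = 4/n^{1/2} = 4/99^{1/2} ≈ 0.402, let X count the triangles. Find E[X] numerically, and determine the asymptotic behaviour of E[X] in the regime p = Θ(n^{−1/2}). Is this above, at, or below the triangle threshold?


Number of potential triangles: C(99, 3) = 156849.
Each occurs with probability p³ ≈ (0.402)³ ≈ 6.497214e-02.
By linearity: E[X] = C(99, 3)·p³ ≈ 156849 · 6.497214e-02 ≈ 10190.8154.
Since α = 1/2 < 1, p = c/n^{1/2} ≫ 1/n is above the triangle threshold p ~ 1/n. Asymptotically E[X] ~ (c³/6)·n^{3(1−α)} = (4³/6)·n^{1.5} → ∞; triangles are abundant w.h.p.

E[X] ≈ 10190.8154; in regime p = Θ(1/n^{1/2}) E[X] diverges (above the triangle threshold p ~ 1/n).


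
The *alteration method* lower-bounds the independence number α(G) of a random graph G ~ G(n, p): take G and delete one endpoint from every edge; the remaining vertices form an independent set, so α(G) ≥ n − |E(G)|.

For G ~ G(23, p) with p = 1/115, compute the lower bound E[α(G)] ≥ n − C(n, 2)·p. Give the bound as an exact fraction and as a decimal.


E[|E(G)|] = C(23, 2)·p = 253 · (1/115) = 11/5.
E[α(G)] ≥ n − E[|E(G)|] = 23 − 11/5 = 104/5.
Numerically: ≈ 20.8000.
(This is only a lower bound; the true E[α(G)] may be larger.)

E[α(G)] ≥ 104/5 ≈ 20.8000.


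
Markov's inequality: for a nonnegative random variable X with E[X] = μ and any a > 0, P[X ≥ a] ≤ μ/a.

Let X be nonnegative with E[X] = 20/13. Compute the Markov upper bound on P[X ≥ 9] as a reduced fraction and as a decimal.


μ = E[X] = 20/13, a = 9.
Markov: P[X ≥ 9] ≤ μ/a = (20/13)/9 = 20/117.
Numerically: ≈ 0.171.
(Since a = 9 > μ = 1.538, the bound 20/117 is < 1 and informative.)

P[X ≥ 9] ≤ 20/117 ≈ 0.171.


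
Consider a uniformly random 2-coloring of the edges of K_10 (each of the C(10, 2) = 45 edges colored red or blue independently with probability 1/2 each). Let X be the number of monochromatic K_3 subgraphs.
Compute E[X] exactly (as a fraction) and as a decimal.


Let X = Σ_S X_S over the C(10, 3) = 120 subsets S of size 3, where X_S = 1 if the K_3 on S is monochromatic.
For a fixed S, the K_3 on S has C(3, 2) = 3 edges. P[all 3 edges red] = (1/2)^3, and likewise for blue, so P[monochromatic] = 2·(1/2)^3 = 2^{1 − 3} = 1/4.
By linearity: E[X] = C(10, 3) · 2^{1 − 3} = 120 · 1/4 = 30.
Numerically: E[X] ≈ 30.000000.

E[X] = C(10,3)·2^(1−C(3,2)) = 30 ≈ 30.000000.


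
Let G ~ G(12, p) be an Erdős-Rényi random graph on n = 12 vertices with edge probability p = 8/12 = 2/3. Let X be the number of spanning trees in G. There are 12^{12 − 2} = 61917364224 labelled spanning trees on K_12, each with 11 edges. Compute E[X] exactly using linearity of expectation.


K_12 has 12^{12 − 2} = 61917364224 labelled spanning trees.
For each such spanning tree H, let X_H = 1 if all 11 edges of H are present in G. Then P[X_H = 1] = p^{11} = (2/3)^{11} = 2048/177147.
By linearity of expectation: E[X] = Σ_H E[X_H] = 61917364224 · p^{11} = 61917364224 · 2048/177147 = 2147483648/3.
Numerically: E[X] ≈ 7.158e+08.

E[X] = 61917364224 · (2/3)^{11} = 2147483648/3 ≈ 7.158e+08.


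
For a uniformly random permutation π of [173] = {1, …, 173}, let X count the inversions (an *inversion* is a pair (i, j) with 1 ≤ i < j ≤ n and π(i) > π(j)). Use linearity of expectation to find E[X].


Write X = Σ X_I over the C(173, 2) = 14878 pairs i < j, with X_I the indicator of one inversion.
There are 14878 indicators.
For each fixed pair i < j, the values π(i) and π(j) are two distinct elements of {1, …, 173} in uniformly random order; by symmetry P[π(i) > π(j)] = 1/2.
By linearity: E[X] = 14878 · (1/2) = C(173, 2) · (1/2) = 14878/2 = 7439 ≈ 7439.0000.

E[X] = 7439 = 7439.0000.


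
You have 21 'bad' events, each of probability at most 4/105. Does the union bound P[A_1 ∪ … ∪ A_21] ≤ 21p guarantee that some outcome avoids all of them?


Union bound: P[∪_{i=1}^{21} A_i] ≤ Σ_i P[A_i] ≤ 21·p = 21·(4/105) = 4/5.
Numerically: 4/5 ≈ 0.80000.
Is 4/5 < 1? YES.
Since P[∪ A_i] ≤ 4/5 < 1, the complement has P[∩ A_i^c] ≥ 1 − 4/5 = 1/5 > 0, so some outcome avoids every A_i.

21·p = 4/5 ≈ 0.80000; existence CERTIFIED by the union bound.


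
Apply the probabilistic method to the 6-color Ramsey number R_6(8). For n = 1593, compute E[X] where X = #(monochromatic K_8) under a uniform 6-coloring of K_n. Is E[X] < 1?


E[X] = C(1593, 8) · 6^{1 − 28} = 1010555394551193970323 · 6^{−27} = 1010555394551193970323/1023490369077469249536.
As a reduced fraction: E[X] = 37427977575970147049/37907050706572935168 ≈ 0.987.
Is E[X] < 1? YES.
Since E[X] < 1, there exists a 6-coloring of K_{1593} with no monochromatic K_8; hence R_6(8) > 1593.

E[X] = 37427977575970147049/37907050706572935168 ≈ 0.987; E[X] < 1, so R_6(8) > 1593.


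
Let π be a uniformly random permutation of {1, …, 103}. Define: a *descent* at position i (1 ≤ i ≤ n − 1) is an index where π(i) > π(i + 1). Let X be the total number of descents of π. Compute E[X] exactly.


Write X = Σ X_I over i = 1, …, 102, with X_I the indicator of one descent.
There are 102 indicators.
For each fixed i, the pair (π(i), π(i+1)) is a uniformly random ordered pair of distinct values from {1, …, 103}; by symmetry P[π(i) > π(i+1)] = 1/2.
By linearity: E[X] = 102 · (1/2) = (103 − 1) · (1/2) = 51 ≈ 51.0000.

E[X] = 51 = 51.0000.


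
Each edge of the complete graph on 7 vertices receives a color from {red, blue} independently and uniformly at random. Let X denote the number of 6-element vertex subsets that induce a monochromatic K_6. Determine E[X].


Let X = Σ_S X_S over the C(7, 6) = 7 subsets S of size 6, where X_S = 1 if the K_6 on S is monochromatic.
For a fixed S, the K_6 on S has C(6, 2) = 15 edges. P[all 15 edges red] = (1/2)^15, and likewise for blue, so P[monochromatic] = 2·(1/2)^15 = 2^{1 − 15} = 1/16384.
By linearity of expectation: E[X] = C(7, 6) · 2^{1 − 15} = 7 · 1/16384 = 7/16384.
Numerically: E[X] ≈ 0.000427.

E[X] = C(7,6)·2^(1−C(6,2)) = 7/16384 ≈ 0.000427.


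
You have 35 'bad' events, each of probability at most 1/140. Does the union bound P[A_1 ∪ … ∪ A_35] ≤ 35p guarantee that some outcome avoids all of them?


Union bound: P[∪_{i=1}^{35} A_i] ≤ Σ_i P[A_i] ≤ 35·p = 35·(1/140) = 1/4.
Numerically: 1/4 ≈ 0.250.
Is 1/4 < 1? YES.
Since P[∪ A_i] ≤ 1/4 < 1, the complement has P[∩ A_i^c] ≥ 1 − 1/4 = 3/4 > 0, so some outcome avoids every A_i.

35·p = 1/4 ≈ 0.250; existence CERTIFIED by the union bound.


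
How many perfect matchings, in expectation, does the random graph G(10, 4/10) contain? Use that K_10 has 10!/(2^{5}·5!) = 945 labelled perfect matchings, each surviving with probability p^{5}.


K_10 has 10!/(2^{5}·5!) = 945 labelled perfect matchings.
For each such perfect matching H, let X_H = 1 if all 5 edges of H are present in G. Then P[X_H = 1] = p^{5} = (2/5)^{5} = 32/3125.
By linearity: E[X] = Σ_H E[X_H] = 945 · p^{5} = 945 · 32/3125 = 6048/625.
Numerically: E[X] ≈ 9.677.

E[X] = 945 · (2/5)^{5} = 6048/625 ≈ 9.677.


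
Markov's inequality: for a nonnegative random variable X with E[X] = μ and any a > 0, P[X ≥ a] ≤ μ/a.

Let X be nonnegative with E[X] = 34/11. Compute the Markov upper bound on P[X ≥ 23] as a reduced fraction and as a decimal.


μ = E[X] = 34/11, a = 23.
Markov: P[X ≥ 23] ≤ μ/a = (34/11)/23 = 34/253.
Numerically: ≈ 0.1344.
(Since a = 23 > μ = 3.0909, the bound 34/253 is < 1 and informative.)

P[X ≥ 23] ≤ 34/253 ≈ 0.1344.


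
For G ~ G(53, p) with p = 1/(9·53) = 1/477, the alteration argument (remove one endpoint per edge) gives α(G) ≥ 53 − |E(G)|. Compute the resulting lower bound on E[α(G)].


E[|E(G)|] = C(53, 2)·p = 1378 · (1/477) = 26/9.
E[α(G)] ≥ n − E[|E(G)|] = 53 − 26/9 = 451/9.
Numerically: ≈ 50.111.
(This is only a lower bound; the true E[α(G)] may be larger.)

E[α(G)] ≥ 451/9 ≈ 50.111.


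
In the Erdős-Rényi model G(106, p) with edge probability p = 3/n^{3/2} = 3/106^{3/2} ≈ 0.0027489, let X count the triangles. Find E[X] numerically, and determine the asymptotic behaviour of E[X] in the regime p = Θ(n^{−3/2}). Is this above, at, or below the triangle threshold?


Number of potential triangles: C(106, 3) = 192920.
Each occurs with probability p³ ≈ (0.0027489)³ ≈ 2.0772433e-08.
By linearity: E[X] = C(106, 3)·p³ ≈ 192920 · 2.0772433e-08 ≈ 0.00401.
Since α = 3/2 > 1, p = c/n^{3/2} = o(1/n) is below the triangle threshold p ~ 1/n. Asymptotically E[X] ~ (c³/6)·n^{3(1−α)} = (3³/6)·n^{-1.5} → 0, so by Markov's inequality G has no triangles w.h.p.

E[X] ≈ 0.00401; in regime p = Θ(1/n^{3/2}) E[X] tends to 0 (below the triangle threshold p ~ 1/n).


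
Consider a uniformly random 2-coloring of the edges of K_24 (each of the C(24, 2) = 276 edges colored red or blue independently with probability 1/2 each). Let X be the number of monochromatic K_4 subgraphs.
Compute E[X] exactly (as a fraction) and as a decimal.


Let X = Σ_S X_S over the C(24, 4) = 10626 subsets S of size 4, where X_S = 1 if the K_4 on S is monochromatic.
For a fixed S, the K_4 on S has C(4, 2) = 6 edges. P[all 6 edges red] = (1/2)^6, and likewise for blue, so P[monochromatic] = 2·(1/2)^6 = 2^{1 − 6} = 1/32.
By linearity of expectation: E[X] = C(24, 4) · 2^{1 − 6} = 10626 · 1/32 = 5313/16.
Numerically: E[X] ≈ 332.06250.

E[X] = C(24,4)·2^(1−C(4,2)) = 5313/16 ≈ 332.06250.


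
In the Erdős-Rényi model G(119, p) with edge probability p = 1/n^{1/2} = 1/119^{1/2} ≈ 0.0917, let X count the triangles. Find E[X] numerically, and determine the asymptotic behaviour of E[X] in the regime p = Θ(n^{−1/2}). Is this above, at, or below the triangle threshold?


Number of potential triangles: C(119, 3) = 273819.
Each occurs with probability p³ ≈ (0.0917)³ ≈ 7.70335e-04.
By linearity: E[X] = C(119, 3)·p³ ≈ 273819 · 7.70335e-04 ≈ 210.932.
Since α = 1/2 < 1, p = c/n^{1/2} ≫ 1/n is above the triangle threshold p ~ 1/n. Asymptotically E[X] ~ (c³/6)·n^{3(1−α)} = (1³/6)·n^{1.5} → ∞; triangles are abundant w.h.p.

E[X] ≈ 210.932; in regime p = Θ(1/n^{1/2}) E[X] diverges (above the triangle threshold p ~ 1/n).


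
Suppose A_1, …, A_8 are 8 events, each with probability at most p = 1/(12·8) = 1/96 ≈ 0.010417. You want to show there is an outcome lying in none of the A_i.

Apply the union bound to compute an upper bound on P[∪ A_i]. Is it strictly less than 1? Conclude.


Union bound: P[∪_{i=1}^{8} A_i] ≤ Σ_i P[A_i] ≤ 8·p = 8·(1/96) = 1/12.
Numerically: 1/12 ≈ 0.083333.
Is 1/12 < 1? YES.
Since P[∪ A_i] ≤ 1/12 < 1, the complement has P[∩ A_i^c] ≥ 1 − 1/12 = 11/12 > 0, so some outcome avoids every A_i.

8·p = 1/12 ≈ 0.083333; existence CERTIFIED by the union bound.


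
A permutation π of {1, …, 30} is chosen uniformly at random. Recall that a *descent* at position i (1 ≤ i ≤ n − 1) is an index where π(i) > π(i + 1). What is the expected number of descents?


Write X = Σ X_I over i = 1, …, 29, with X_I the indicator of one descent.
There are 29 indicators.
For each fixed i, the pair (π(i), π(i+1)) is a uniformly random ordered pair of distinct values from {1, …, 30}; by symmetry P[π(i) > π(i+1)] = 1/2.
By linearity: E[X] = 29 · (1/2) = (30 − 1) · (1/2) = 29/2 ≈ 14.500000.

E[X] = 29/2 = 14.500000.


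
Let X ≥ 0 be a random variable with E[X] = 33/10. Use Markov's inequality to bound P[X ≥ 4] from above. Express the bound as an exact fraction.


μ = E[X] = 33/10, a = 4.
Markov: P[X ≥ 4] ≤ μ/a = (33/10)/4 = 33/40.
Numerically: ≈ 0.825000.
(Since a = 4 > μ = 3.300000, the bound 33/40 is < 1 and informative.)

P[X ≥ 4] ≤ 33/40 ≈ 0.825000.


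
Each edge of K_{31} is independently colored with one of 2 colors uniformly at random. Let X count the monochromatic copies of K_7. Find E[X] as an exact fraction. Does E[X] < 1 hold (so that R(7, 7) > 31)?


E[X] = C(31, 7) · 2^{1 − 21} = 2629575 · 2^{−20} = 2629575/1048576.
As a reduced fraction: E[X] = 2629575/1048576 ≈ 2.507758.
Is E[X] < 1? NO.
Since E[X] ≥ 1, the first-moment bound is inconclusive at n = 31; it does NOT by itself certify R(7, 7) > 31.

E[X] = 2629575/1048576 ≈ 2.507758; E[X] ≥ 1; first-moment method inconclusive here.


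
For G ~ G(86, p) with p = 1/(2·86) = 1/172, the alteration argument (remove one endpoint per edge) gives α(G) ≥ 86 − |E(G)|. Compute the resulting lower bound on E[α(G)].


E[|E(G)|] = C(86, 2)·p = 3655 · (1/172) = 85/4.
E[α(G)] ≥ n − E[|E(G)|] = 86 − 85/4 = 259/4.
Numerically: ≈ 64.750000.
(This is only a lower bound; the true E[α(G)] may be larger.)

E[α(G)] ≥ 259/4 ≈ 64.750000.


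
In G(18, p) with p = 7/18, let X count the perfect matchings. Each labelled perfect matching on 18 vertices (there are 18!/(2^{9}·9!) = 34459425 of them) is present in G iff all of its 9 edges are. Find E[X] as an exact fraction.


K_18 has 18!/(2^{9}·9!) = 34459425 labelled perfect matchings.
For each such perfect matching H, let X_H = 1 if all 9 edges of H are present in G. Then P[X_H = 1] = p^{9} = (7/18)^{9} = 40353607/198359290368.
By linearity: E[X] = Σ_H E[X_H] = 34459425 · p^{9} = 34459425 · 40353607/198359290368 = 17167433257975/2448880128.
Numerically: E[X] ≈ 7010.3.

E[X] = 34459425 · (7/18)^{9} = 17167433257975/2448880128 ≈ 7010.3.


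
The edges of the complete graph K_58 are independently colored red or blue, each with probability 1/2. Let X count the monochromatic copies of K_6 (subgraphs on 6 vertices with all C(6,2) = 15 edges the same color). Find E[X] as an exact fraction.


Let X = Σ_S X_S over the C(58, 6) = 40475358 subsets S of size 6, where X_S = 1 if the K_6 on S is monochromatic.
For a fixed S, the K_6 on S has C(6, 2) = 15 edges. P[all 15 edges red] = (1/2)^15, and likewise for blue, so P[monochromatic] = 2·(1/2)^15 = 2^{1 − 15} = 1/16384.
Summing: E[X] = C(58, 6) · 2^{1 − 15} = 40475358 · 1/16384 = 20237679/8192.
Numerically: E[X] ≈ 2470.41980.

E[X] = C(58,6)·2^(1−C(6,2)) = 20237679/8192 ≈ 2470.41980.


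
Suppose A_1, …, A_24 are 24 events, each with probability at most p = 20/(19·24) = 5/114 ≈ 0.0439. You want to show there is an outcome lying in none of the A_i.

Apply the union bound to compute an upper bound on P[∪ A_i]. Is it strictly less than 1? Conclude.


Union bound: P[∪_{i=1}^{24} A_i] ≤ Σ_i P[A_i] ≤ 24·p = 24·(5/114) = 20/19.
Numerically: 20/19 ≈ 1.0526.
Is 20/19 < 1? NO.
Since the bound 20/19 is ≥ 1, the union bound is uninformative here; it does NOT by itself certify existence.

24·p = 20/19 ≈ 1.0526; existence NOT certified by the union bound.


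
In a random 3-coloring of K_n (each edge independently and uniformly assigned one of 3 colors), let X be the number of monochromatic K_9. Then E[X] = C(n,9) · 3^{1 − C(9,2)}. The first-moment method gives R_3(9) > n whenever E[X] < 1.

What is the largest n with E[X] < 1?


We need C(n, 9) · 3^{1 − 36} < 1, i.e. C(n, 9) < 3^{36 − 1} = 50031545098999707.
Check values of n near the boundary:
  n = 300: C(300, 9) = 48052241692154700; 48052241692154700 < 50031545098999707? YES
  n = 301: C(301, 9) = 49533303936090975; 49533303936090975 < 50031545098999707? YES
  n = 302: C(302, 9) = 51054804739588650; 51054804739588650 < 50031545098999707? NO
  n = 303: C(303, 9) = 52617706925494425; 52617706925494425 < 50031545098999707? NO
  n = 304: C(304, 9) = 54222992899492560; 54222992899492560 < 50031545098999707? NO
The largest n with C(n, 9) < 50031545098999707 is n = 301 (where E[X] = 16511101312030325/16677181699666569 ≈ 0.9900415). Hence R_3(9) > 301, i.e. R_3(9) ≥ 302.

Largest n = 301; hence R_3(9) > 301.


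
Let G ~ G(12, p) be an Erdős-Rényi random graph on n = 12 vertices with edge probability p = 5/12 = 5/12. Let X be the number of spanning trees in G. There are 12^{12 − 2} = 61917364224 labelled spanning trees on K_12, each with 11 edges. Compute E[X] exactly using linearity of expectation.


K_12 has 12^{12 − 2} = 61917364224 labelled spanning trees.
For each such spanning tree H, let X_H = 1 if all 11 edges of H are present in G. Then P[X_H = 1] = p^{11} = (5/12)^{11} = 48828125/743008370688.
By linearity of expectation: E[X] = Σ_H E[X_H] = 61917364224 · p^{11} = 61917364224 · 48828125/743008370688 = 48828125/12.
Numerically: E[X] ≈ 4.07e+06.

E[X] = 61917364224 · (5/12)^{11} = 48828125/12 ≈ 4.07e+06.


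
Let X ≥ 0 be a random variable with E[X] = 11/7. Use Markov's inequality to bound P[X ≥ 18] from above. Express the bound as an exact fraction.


μ = E[X] = 11/7, a = 18.
Markov: P[X ≥ 18] ≤ μ/a = (11/7)/18 = 11/126.
Numerically: ≈ 0.087302.
(Since a = 18 > μ = 1.571429, the bound 11/126 is < 1 and informative.)

P[X ≥ 18] ≤ 11/126 ≈ 0.087302.


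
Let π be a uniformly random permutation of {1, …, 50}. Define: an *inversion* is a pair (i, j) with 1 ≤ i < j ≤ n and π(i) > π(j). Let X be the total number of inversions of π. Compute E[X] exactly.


Write X = Σ X_I over the C(50, 2) = 1225 pairs i < j, with X_I the indicator of one inversion.
There are 1225 indicators.
For each fixed pair i < j, the values π(i) and π(j) are two distinct elements of {1, …, 50} in uniformly random order; by symmetry P[π(i) > π(j)] = 1/2.
By linearity: E[X] = 1225 · (1/2) = C(50, 2) · (1/2) = 1225/2 = 1225/2 ≈ 612.50000.

E[X] = 1225/2 = 612.50000.


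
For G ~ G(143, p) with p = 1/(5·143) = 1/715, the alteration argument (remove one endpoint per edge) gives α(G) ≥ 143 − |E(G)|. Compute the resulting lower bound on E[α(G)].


E[|E(G)|] = C(143, 2)·p = 10153 · (1/715) = 71/5.
E[α(G)] ≥ n − E[|E(G)|] = 143 − 71/5 = 644/5.
Numerically: ≈ 128.800000.
(This is only a lower bound; the true E[α(G)] may be larger.)

E[α(G)] ≥ 644/5 ≈ 128.800000.


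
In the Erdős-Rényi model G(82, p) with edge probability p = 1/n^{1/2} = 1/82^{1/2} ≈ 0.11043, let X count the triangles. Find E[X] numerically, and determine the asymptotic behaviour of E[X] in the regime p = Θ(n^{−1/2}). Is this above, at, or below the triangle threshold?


Number of potential triangles: C(82, 3) = 88560.
Each occurs with probability p³ ≈ (0.11043)³ ≈ 1.3467259e-03.
By linearity: E[X] = C(82, 3)·p³ ≈ 88560 · 1.3467259e-03 ≈ 119.26605.
Since α = 1/2 < 1, p = c/n^{1/2} ≫ 1/n is above the triangle threshold p ~ 1/n. Asymptotically E[X] ~ (c³/6)·n^{3(1−α)} = (1³/6)·n^{1.5} → ∞; triangles are abundant w.h.p.

E[X] ≈ 119.26605; in regime p = Θ(1/n^{1/2}) E[X] diverges (above the triangle threshold p ~ 1/n).


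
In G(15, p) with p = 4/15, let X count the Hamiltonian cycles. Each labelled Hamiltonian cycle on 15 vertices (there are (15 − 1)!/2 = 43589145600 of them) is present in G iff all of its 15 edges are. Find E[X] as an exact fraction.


K_15 has (15 − 1)!/2 = 43589145600 labelled Hamiltonian cycles.
For each such Hamiltonian cycle H, let X_H = 1 if all 15 edges of H are present in G. Then P[X_H = 1] = p^{15} = (4/15)^{15} = 1073741824/437893890380859375.
By linearity of expectation: E[X] = Σ_H E[X_H] = 43589145600 · p^{15} = 43589145600 · 1073741824/437893890380859375 = 7704277975826432/72081298828125.
Numerically: E[X] ≈ 106.88.

E[X] = 43589145600 · (4/15)^{15} = 7704277975826432/72081298828125 ≈ 106.88.


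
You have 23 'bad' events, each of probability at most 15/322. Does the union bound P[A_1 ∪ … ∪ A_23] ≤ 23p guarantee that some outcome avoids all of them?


Union bound: P[∪_{i=1}^{23} A_i] ≤ Σ_i P[A_i] ≤ 23·p = 23·(15/322) = 15/14.
Numerically: 15/14 ≈ 1.071.
Is 15/14 < 1? NO.
Since the bound 15/14 is ≥ 1, the union bound is uninformative here; it does NOT by itself certify existence.

23·p = 15/14 ≈ 1.071; existence NOT certified by the union bound.


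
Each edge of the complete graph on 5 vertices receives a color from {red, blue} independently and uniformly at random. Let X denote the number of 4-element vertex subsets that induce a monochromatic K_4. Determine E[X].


Let X = Σ_S X_S over the C(5, 4) = 5 subsets S of size 4, where X_S = 1 if the K_4 on S is monochromatic.
For a fixed S, the K_4 on S has C(4, 2) = 6 edges. P[all 6 edges red] = (1/2)^6, and likewise for blue, so P[monochromatic] = 2·(1/2)^6 = 2^{1 − 6} = 1/32.
By linearity: E[X] = C(5, 4) · 2^{1 − 6} = 5 · 1/32 = 5/32.
Numerically: E[X] ≈ 0.156.

E[X] = C(5,4)·2^(1−C(4,2)) = 5/32 ≈ 0.156.


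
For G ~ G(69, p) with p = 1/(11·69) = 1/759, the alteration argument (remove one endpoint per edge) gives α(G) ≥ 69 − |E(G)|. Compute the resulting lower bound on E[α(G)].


E[|E(G)|] = C(69, 2)·p = 2346 · (1/759) = 34/11.
E[α(G)] ≥ n − E[|E(G)|] = 69 − 34/11 = 725/11.
Numerically: ≈ 65.9091.
(This is only a lower bound; the true E[α(G)] may be larger.)

E[α(G)] ≥ 725/11 ≈ 65.9091.


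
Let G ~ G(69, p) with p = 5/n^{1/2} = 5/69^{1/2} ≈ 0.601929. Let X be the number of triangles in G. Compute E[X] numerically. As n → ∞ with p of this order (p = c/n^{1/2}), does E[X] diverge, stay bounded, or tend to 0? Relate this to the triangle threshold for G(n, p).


Number of potential triangles: C(69, 3) = 52394.
Each occurs with probability p³ ≈ (0.601929)³ ≈ 2.18090314e-01.
By linearity: E[X] = C(69, 3)·p³ ≈ 52394 · 2.18090314e-01 ≈ 11426.623889.
Since α = 1/2 < 1, p = c/n^{1/2} ≫ 1/n is above the triangle threshold p ~ 1/n. Asymptotically E[X] ~ (c³/6)·n^{3(1−α)} = (5³/6)·n^{1.5} → ∞; triangles are abundant w.h.p.

E[X] ≈ 11426.623889; in regime p = Θ(1/n^{1/2}) E[X] diverges (above the triangle threshold p ~ 1/n).


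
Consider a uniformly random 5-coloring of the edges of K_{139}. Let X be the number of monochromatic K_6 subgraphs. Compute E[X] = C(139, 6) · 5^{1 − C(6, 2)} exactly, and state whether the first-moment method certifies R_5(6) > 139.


E[X] = C(139, 6) · 5^{1 − 15} = 8979650478 · 5^{−14} = 8979650478/6103515625.
As a reduced fraction: E[X] = 8979650478/6103515625 ≈ 1.471226.
Is E[X] < 1? NO.
Since E[X] ≥ 1, the first-moment bound is inconclusive at n = 139; it does NOT by itself certify R_5(6) > 139.

E[X] = 8979650478/6103515625 ≈ 1.471226; E[X] ≥ 1; first-moment method inconclusive here.


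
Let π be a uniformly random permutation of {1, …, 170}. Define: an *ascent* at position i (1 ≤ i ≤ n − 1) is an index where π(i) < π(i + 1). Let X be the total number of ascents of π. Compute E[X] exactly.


Write X = Σ X_I over i = 1, …, 169, with X_I the indicator of one ascent.
There are 169 indicators.
For each fixed i, the pair (π(i), π(i+1)) is a uniformly random ordered pair of distinct values from {1, …, 170}; by symmetry P[π(i) < π(i+1)] = 1/2.
By linearity: E[X] = 169 · (1/2) = (170 − 1) · (1/2) = 169/2 ≈ 84.500.

E[X] = 169/2 = 84.500.


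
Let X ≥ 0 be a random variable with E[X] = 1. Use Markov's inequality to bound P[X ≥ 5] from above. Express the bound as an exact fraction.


μ = E[X] = 1, a = 5.
Markov: P[X ≥ 5] ≤ μ/a = (1)/5 = 1/5.
Numerically: ≈ 0.20000.
(Since a = 5 > μ = 1.00000, the bound 1/5 is < 1 and informative.)

P[X ≥ 5] ≤ 1/5 ≈ 0.20000.


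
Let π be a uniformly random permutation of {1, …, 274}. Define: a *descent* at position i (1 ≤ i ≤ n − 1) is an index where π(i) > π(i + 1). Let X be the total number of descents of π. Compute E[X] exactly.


Write X = Σ X_I over i = 1, …, 273, with X_I the indicator of one descent.
There are 273 indicators.
For each fixed i, the pair (π(i), π(i+1)) is a uniformly random ordered pair of distinct values from {1, …, 274}; by symmetry P[π(i) > π(i+1)] = 1/2.
By linearity: E[X] = 273 · (1/2) = (274 − 1) · (1/2) = 273/2 ≈ 136.500.

E[X] = 273/2 = 136.500.


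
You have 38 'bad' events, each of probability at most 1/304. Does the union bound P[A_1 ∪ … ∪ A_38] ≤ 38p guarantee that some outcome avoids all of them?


Union bound: P[∪_{i=1}^{38} A_i] ≤ Σ_i P[A_i] ≤ 38·p = 38·(1/304) = 1/8.
Numerically: 1/8 ≈ 0.125000.
Is 1/8 < 1? YES.
Since P[∪ A_i] ≤ 1/8 < 1, the complement has P[∩ A_i^c] ≥ 1 − 1/8 = 7/8 > 0, so some outcome avoids every A_i.

38·p = 1/8 ≈ 0.125000; existence CERTIFIED by the union bound.


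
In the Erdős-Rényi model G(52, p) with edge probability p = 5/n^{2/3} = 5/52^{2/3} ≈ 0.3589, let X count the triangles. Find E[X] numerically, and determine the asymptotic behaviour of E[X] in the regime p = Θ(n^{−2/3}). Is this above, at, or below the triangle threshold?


Number of potential triangles: C(52, 3) = 22100.
Each occurs with probability p³ ≈ (0.3589)³ ≈ 4.622781e-02.
By linearity: E[X] = C(52, 3)·p³ ≈ 22100 · 4.622781e-02 ≈ 1021.6346.
Since α = 2/3 < 1, p = c/n^{2/3} ≫ 1/n is above the triangle threshold p ~ 1/n. Asymptotically E[X] ~ (c³/6)·n^{3(1−α)} = (5³/6)·n^{1} → ∞; triangles are abundant w.h.p.

E[X] ≈ 1021.6346; in regime p = Θ(1/n^{2/3}) E[X] diverges (above the triangle threshold p ~ 1/n).


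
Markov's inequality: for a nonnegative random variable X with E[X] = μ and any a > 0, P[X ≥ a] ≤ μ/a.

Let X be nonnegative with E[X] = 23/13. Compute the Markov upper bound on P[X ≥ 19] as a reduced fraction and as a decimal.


μ = E[X] = 23/13, a = 19.
Markov: P[X ≥ 19] ≤ μ/a = (23/13)/19 = 23/247.
Numerically: ≈ 0.093.
(Since a = 19 > μ = 1.769, the bound 23/247 is < 1 and informative.)

P[X ≥ 19] ≤ 23/247 ≈ 0.093.


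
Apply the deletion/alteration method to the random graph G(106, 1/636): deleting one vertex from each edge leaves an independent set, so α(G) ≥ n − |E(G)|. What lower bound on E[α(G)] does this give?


E[|E(G)|] = C(106, 2)·p = 5565 · (1/636) = 35/4.
E[α(G)] ≥ n − E[|E(G)|] = 106 − 35/4 = 389/4.
Numerically: ≈ 97.250.
(This is only a lower bound; the true E[α(G)] may be larger.)

E[α(G)] ≥ 389/4 ≈ 97.250.


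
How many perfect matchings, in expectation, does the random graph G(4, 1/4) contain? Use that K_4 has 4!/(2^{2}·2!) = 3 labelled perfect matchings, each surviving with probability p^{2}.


K_4 has 4!/(2^{2}·2!) = 3 labelled perfect matchings.
For each such perfect matching H, let X_H = 1 if all 2 edges of H are present in G. Then P[X_H = 1] = p^{2} = (1/4)^{2} = 1/16.
By linearity of expectation: E[X] = Σ_H E[X_H] = 3 · p^{2} = 3 · 1/16 = 3/16.
Numerically: E[X] ≈ 0.188.

E[X] = 3 · (1/4)^{2} = 3/16 ≈ 0.188.


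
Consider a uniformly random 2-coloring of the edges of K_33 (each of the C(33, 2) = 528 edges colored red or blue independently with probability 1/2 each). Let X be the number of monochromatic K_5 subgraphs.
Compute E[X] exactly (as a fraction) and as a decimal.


Let X = Σ_S X_S over the C(33, 5) = 237336 subsets S of size 5, where X_S = 1 if the K_5 on S is monochromatic.
For a fixed S, the K_5 on S has C(5, 2) = 10 edges. P[all 10 edges red] = (1/2)^10, and likewise for blue, so P[monochromatic] = 2·(1/2)^10 = 2^{1 − 10} = 1/512.
Summing: E[X] = C(33, 5) · 2^{1 − 10} = 237336 · 1/512 = 29667/64.
Numerically: E[X] ≈ 463.54688.

E[X] = C(33,5)·2^(1−C(5,2)) = 29667/64 ≈ 463.54688.


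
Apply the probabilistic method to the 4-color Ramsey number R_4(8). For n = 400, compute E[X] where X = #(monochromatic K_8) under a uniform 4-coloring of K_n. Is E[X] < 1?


E[X] = C(400, 8) · 4^{1 − 28} = 15148408086508950 · 4^{−27} = 15148408086508950/18014398509481984.
As a reduced fraction: E[X] = 7574204043254475/9007199254740992 ≈ 0.8409056.
Is E[X] < 1? YES.
Since E[X] < 1, there exists a 4-coloring of K_{400} with no monochromatic K_8; hence R_4(8) > 400.

E[X] = 7574204043254475/9007199254740992 ≈ 0.8409056; E[X] < 1, so R_4(8) > 400.


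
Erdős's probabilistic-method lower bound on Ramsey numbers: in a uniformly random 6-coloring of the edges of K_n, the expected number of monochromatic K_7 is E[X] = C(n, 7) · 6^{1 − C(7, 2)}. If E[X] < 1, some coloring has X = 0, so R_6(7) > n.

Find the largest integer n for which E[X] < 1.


We need C(n, 7) · 6^{1 − 21} < 1, i.e. C(n, 7) < 6^{21 − 1} = 3656158440062976.
Check values of n near the boundary:
  n = 567: C(567, 7) = 3601671315933933; 3601671315933933 < 3656158440062976? YES
  n = 568: C(568, 7) = 3646611956239704; 3646611956239704 < 3656158440062976? YES
  n = 569: C(569, 7) = 3692032389858348; 3692032389858348 < 3656158440062976? NO
  n = 570: C(570, 7) = 3737936877831720; 3737936877831720 < 3656158440062976? NO
The largest n with C(n, 7) < 3656158440062976 is n = 568 (where E[X] = 16882462760369/16926659444736 ≈ 0.997389). Hence R_6(7) > 568, i.e. R_6(7) ≥ 569.

Largest n = 568; hence R_6(7) > 568.


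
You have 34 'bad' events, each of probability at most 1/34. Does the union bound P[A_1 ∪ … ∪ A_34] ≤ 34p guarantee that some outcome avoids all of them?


Union bound: P[∪_{i=1}^{34} A_i] ≤ Σ_i P[A_i] ≤ 34·p = 34·(1/34) = 1.
Numerically: 1 ≈ 1.0000.
Is 1 < 1? NO.
Since the bound 1 is ≥ 1, the union bound is uninformative here; it does NOT by itself certify existence.

34·p = 1 ≈ 1.0000; existence NOT certified by the union bound.


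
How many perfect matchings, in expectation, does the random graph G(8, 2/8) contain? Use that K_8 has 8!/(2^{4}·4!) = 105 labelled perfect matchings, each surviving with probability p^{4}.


K_8 has 8!/(2^{4}·4!) = 105 labelled perfect matchings.
For each such perfect matching H, let X_H = 1 if all 4 edges of H are present in G. Then P[X_H = 1] = p^{4} = (1/4)^{4} = 1/256.
By linearity of expectation: E[X] = Σ_H E[X_H] = 105 · p^{4} = 105 · 1/256 = 105/256.
Numerically: E[X] ≈ 0.41016.

E[X] = 105 · (1/4)^{4} = 105/256 ≈ 0.41016.


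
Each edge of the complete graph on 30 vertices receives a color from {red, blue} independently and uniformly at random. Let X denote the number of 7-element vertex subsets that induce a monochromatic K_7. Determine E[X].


Let X = Σ_S X_S over the C(30, 7) = 2035800 subsets S of size 7, where X_S = 1 if the K_7 on S is monochromatic.
For a fixed S, the K_7 on S has C(7, 2) = 21 edges. P[all 21 edges red] = (1/2)^21, and likewise for blue, so P[monochromatic] = 2·(1/2)^21 = 2^{1 − 21} = 1/1048576.
By linearity of expectation: E[X] = C(30, 7) · 2^{1 − 21} = 2035800 · 1/1048576 = 254475/131072.
Numerically: E[X] ≈ 1.94149.

E[X] = C(30,7)·2^(1−C(7,2)) = 254475/131072 ≈ 1.94149.


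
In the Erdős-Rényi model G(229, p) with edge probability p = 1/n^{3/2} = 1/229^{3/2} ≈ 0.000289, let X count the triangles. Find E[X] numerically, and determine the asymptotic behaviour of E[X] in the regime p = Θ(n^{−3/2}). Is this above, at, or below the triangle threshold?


Number of potential triangles: C(229, 3) = 1975354.
Each occurs with probability p³ ≈ (0.000289)³ ≈ 2.40293e-11.
By linearity: E[X] = C(229, 3)·p³ ≈ 1975354 · 2.40293e-11 ≈ 0.000.
Since α = 3/2 > 1, p = c/n^{3/2} = o(1/n) is below the triangle threshold p ~ 1/n. Asymptotically E[X] ~ (c³/6)·n^{3(1−α)} = (1³/6)·n^{-1.5} → 0, so by Markov's inequality G has no triangles w.h.p.

E[X] ≈ 0.000; in regime p = Θ(1/n^{3/2}) E[X] tends to 0 (below the triangle threshold p ~ 1/n).


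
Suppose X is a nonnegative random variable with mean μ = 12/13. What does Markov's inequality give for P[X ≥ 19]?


μ = E[X] = 12/13, a = 19.
Markov: P[X ≥ 19] ≤ μ/a = (12/13)/19 = 12/247.
Numerically: ≈ 0.049.
(Since a = 19 > μ = 0.923, the bound 12/247 is < 1 and informative.)

P[X ≥ 19] ≤ 12/247 ≈ 0.049.


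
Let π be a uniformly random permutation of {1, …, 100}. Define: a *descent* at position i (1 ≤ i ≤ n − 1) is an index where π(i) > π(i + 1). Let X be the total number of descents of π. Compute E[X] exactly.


Write X = Σ X_I over i = 1, …, 99, with X_I the indicator of one descent.
There are 99 indicators.
For each fixed i, the pair (π(i), π(i+1)) is a uniformly random ordered pair of distinct values from {1, …, 100}; by symmetry P[π(i) > π(i+1)] = 1/2.
By linearity: E[X] = 99 · (1/2) = (100 − 1) · (1/2) = 99/2 ≈ 49.500000.

E[X] = 99/2 = 49.500000.


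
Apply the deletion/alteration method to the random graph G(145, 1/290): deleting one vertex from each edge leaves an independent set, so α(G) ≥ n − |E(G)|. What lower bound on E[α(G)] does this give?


E[|E(G)|] = C(145, 2)·p = 10440 · (1/290) = 36.
E[α(G)] ≥ n − E[|E(G)|] = 145 − 36 = 109.
Numerically: ≈ 109.000000.
(This is only a lower bound; the true E[α(G)] may be larger.)

E[α(G)] ≥ 109 ≈ 109.000000.


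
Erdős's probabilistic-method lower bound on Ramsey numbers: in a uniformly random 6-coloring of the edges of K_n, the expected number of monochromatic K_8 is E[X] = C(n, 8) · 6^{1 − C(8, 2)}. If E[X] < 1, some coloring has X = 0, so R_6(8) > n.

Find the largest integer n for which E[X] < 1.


We need C(n, 8) · 6^{1 − 28} < 1, i.e. C(n, 8) < 6^{28 − 1} = 1023490369077469249536.
Check values of n near the boundary:
  n = 1593: C(1593, 8) = 1010555394551193970323; 1010555394551193970323 < 1023490369077469249536? YES
  n = 1594: C(1594, 8) = 1015652773590544255167; 1015652773590544255167 < 1023490369077469249536? YES
  n = 1595: C(1595, 8) = 1020772636343363633895; 1020772636343363633895 < 1023490369077469249536? YES
  n = 1596: C(1596, 8) = 1025915067760710553965; 1025915067760710553965 < 1023490369077469249536? NO
  n = 1597: C(1597, 8) = 1031080153060953275445; 1031080153060953275445 < 1023490369077469249536? NO
The largest n with C(n, 8) < 1023490369077469249536 is n = 1595 (where E[X] = 113419181815929292655/113721152119718805504 ≈ 0.997). Hence R_6(8) > 1595, i.e. R_6(8) ≥ 1596.

Largest n = 1595; hence R_6(8) > 1595.


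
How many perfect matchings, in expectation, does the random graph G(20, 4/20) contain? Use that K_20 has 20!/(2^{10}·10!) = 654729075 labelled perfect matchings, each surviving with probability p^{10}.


K_20 has 20!/(2^{10}·10!) = 654729075 labelled perfect matchings.
For each such perfect matching H, let X_H = 1 if all 10 edges of H are present in G. Then P[X_H = 1] = p^{10} = (1/5)^{10} = 1/9765625.
By linearity of expectation: E[X] = Σ_H E[X_H] = 654729075 · p^{10} = 654729075 · 1/9765625 = 26189163/390625.
Numerically: E[X] ≈ 67.04.

E[X] = 654729075 · (1/5)^{10} = 26189163/390625 ≈ 67.04.
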